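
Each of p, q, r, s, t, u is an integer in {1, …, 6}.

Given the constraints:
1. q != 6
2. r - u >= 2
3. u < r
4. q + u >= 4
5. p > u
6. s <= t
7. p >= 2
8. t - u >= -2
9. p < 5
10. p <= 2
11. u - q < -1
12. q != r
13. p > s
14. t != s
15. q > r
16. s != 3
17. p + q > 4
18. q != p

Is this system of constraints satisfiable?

One satisfying assignment is p = 2, q = 5, r = 4, s = 1, t = 2, u = 1.
For the less obvious constraints — constraint 2: r - u = 3; constraint 4: q + u = 6; constraint 8: t - u = 1 — and the others hold by inspection.

Satisfiable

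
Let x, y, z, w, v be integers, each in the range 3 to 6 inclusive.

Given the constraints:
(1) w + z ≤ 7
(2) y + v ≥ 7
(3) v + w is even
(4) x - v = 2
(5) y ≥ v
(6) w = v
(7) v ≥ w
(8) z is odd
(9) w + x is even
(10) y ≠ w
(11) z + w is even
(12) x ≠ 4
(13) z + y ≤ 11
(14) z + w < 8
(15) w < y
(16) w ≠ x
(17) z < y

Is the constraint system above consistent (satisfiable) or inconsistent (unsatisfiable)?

Setting (x, y, z, w, v) = (5, 5, 3, 3, 3) satisfies everything: constraint 1: w + z = 6; constraint 2: y + v = 8, and the others follow.

Satisfiable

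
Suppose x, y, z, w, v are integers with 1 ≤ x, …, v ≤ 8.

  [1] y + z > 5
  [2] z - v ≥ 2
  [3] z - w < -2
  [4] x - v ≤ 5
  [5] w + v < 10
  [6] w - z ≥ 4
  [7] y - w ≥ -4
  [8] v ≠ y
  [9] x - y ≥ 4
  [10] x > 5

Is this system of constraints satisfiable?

Constraints 2, 4, 6, 7, and 9 give y − w ≥ -4, w − z ≥ 4, z − v ≥ 2, v − x ≥ -5, x − y ≥ 4.
Adding all 5 inequalities: the left sides telescope to 0, and the right sides sum to (-4) + 4 + 2 + (-5) + 4 = 1. So 0 ≥ 1, which is false.

Unsatisfiable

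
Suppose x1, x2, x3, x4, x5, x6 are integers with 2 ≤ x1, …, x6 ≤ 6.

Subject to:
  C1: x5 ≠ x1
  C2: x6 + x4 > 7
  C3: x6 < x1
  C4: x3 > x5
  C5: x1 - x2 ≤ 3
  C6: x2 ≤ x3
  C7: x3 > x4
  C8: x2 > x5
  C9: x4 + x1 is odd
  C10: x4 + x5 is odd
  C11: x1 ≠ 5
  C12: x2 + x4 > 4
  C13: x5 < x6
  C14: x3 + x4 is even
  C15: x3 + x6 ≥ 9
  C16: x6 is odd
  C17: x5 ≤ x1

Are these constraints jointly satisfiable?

Try x1 = 6, x2 = 4, x3 = 5, x4 = 3, x5 = 2, x6 = 5.
Check constraint 2: x6 + x4 = 8; constraint 5: x1 - x2 = 2. The remaining constraints are straightforward to verify.

Satisfiable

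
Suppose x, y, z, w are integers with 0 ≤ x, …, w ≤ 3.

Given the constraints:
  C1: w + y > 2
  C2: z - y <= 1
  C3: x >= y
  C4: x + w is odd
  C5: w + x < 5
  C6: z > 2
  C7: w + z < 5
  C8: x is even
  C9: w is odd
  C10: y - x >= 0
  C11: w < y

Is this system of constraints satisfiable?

Satisfiable

Try x = 2, y = 2, z = 3, w = 1.
Check constraint 1: w + y = 3; constraint 2: z - y = 1; constraint 5: w + x = 3. The remaining constraints are straightforward to verify.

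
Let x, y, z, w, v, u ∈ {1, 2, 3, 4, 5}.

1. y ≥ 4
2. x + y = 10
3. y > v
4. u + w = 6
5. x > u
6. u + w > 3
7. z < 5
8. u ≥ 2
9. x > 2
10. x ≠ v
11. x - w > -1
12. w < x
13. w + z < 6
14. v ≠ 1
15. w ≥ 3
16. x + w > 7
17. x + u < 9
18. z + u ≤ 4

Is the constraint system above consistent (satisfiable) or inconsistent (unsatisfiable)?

Satisfiable

One satisfying assignment is x = 5, y = 5, z = 1, w = 3, v = 3, u = 3.
For the less obvious constraints — constraint 2: x + y = 10; constraint 4: u + w = 6 — and the others hold by inspection.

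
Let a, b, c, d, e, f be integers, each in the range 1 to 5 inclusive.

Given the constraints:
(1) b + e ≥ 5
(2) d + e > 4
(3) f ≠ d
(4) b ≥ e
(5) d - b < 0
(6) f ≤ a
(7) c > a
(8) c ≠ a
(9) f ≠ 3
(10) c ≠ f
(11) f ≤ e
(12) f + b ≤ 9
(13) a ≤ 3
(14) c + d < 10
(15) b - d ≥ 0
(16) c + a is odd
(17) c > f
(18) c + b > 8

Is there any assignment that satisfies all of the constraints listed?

The assignment a = 2, b = 5, c = 5, d = 4, e = 1, f = 1 works:
  constraint 1 holds since b + e = 6.
  constraint 2 holds since d + e = 5.
  constraint 5 holds since d - b = -1.
The rest check out directly.

Satisfiable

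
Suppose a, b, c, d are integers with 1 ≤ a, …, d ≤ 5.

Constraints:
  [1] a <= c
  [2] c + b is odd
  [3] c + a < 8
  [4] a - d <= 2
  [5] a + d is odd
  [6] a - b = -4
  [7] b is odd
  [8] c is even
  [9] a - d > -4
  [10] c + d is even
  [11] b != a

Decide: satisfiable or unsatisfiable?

The assignment a = 1, b = 5, c = 4, d = 2 works:
  constraint 3 holds since c + a = 5.
  constraint 4 holds since a - d = -1.
The rest check out directly.

Satisfiable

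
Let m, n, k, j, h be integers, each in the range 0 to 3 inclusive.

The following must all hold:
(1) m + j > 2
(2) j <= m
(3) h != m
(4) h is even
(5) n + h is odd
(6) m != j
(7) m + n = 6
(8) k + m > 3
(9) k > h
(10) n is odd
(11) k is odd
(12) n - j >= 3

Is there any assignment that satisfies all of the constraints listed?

Satisfiable

One satisfying assignment is m = 3, n = 3, k = 3, j = 0, h = 0.
For the less obvious constraints — constraint 1: m + j = 3; constraint 7: m + n = 6; constraint 8: k + m = 6 — and the others hold by inspection.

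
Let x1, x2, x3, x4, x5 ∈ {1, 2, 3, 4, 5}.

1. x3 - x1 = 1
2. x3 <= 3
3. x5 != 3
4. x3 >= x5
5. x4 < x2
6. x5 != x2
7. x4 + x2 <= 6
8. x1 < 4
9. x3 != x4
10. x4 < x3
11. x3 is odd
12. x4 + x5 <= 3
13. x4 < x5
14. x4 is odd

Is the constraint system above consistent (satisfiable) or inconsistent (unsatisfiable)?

Satisfiable

Setting (x1, x2, x3, x4, x5) = (2, 3, 3, 1, 2) satisfies everything: constraint 1: x3 - x1 = 1; constraint 7: x4 + x2 = 4, and the others follow.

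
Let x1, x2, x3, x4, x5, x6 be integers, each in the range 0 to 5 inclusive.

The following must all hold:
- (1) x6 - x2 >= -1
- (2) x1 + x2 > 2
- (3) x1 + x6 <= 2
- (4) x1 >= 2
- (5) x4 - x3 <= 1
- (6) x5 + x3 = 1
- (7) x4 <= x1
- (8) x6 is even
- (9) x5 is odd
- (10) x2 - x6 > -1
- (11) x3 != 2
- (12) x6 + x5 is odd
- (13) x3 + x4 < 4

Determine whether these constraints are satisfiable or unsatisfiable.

Try x1 = 2, x2 = 1, x3 = 0, x4 = 1, x5 = 1, x6 = 0.
Check constraint 1: x6 - x2 = -1; constraint 2: x1 + x2 = 3; constraint 3: x1 + x6 = 2. The remaining constraints are straightforward to verify.

Satisfiable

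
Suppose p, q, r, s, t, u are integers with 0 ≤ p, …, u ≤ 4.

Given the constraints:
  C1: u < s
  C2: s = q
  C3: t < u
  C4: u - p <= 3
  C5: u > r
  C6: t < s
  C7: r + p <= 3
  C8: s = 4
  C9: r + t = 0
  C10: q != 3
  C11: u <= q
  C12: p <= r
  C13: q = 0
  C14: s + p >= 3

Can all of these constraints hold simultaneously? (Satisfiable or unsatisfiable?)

Constraint 8 fixes s = 4 and constraint 13 fixes q = 0, but constraint 2 requires s = q. Since 4 ≠ 0, contradiction.

Unsatisfiable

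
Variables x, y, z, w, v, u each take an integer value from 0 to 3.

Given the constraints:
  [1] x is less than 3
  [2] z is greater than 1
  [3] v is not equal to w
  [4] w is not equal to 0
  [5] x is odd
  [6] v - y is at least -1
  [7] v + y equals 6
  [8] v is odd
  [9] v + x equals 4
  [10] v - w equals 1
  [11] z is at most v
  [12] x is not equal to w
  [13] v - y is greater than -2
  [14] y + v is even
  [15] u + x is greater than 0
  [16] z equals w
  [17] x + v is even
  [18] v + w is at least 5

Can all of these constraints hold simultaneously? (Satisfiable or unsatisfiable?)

Satisfiable

Setting (x, y, z, w, v, u) = (1, 3, 2, 2, 3, 0) satisfies everything: constraint 6: v - y = 0; constraint 7: v + y = 6; constraint 9: v + x = 4, and the others follow.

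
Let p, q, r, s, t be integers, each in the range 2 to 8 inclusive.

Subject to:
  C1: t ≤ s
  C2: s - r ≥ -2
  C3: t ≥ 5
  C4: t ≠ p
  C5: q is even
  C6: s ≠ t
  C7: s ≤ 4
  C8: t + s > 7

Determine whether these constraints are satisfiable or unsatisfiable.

From constraint 3: t ≥ 5. From constraints 1 and 7: t ≤ s and s ≤ 4, so t ≤ 4. But 4 < 5, so no value of t works.

Unsatisfiable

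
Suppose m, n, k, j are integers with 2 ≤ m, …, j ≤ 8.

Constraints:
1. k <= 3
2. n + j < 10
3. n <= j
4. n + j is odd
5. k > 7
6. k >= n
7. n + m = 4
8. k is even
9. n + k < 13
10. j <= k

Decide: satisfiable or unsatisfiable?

Unsatisfiable

From constraint 5: k ≥ 8. From constraint 1: k ≤ 3. But 3 < 8, so no value of k works.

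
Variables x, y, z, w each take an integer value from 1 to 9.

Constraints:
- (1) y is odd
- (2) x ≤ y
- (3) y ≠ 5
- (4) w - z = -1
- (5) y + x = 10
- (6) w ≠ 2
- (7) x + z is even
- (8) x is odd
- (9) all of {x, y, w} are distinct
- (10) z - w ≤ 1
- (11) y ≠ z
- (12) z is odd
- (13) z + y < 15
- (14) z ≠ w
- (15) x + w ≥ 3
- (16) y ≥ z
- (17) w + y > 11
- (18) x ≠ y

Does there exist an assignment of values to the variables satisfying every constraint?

Satisfiable

Setting (x, y, z, w) = (1, 9, 5, 4) satisfies everything: constraint 4: w - z = -1; constraint 5: y + x = 10; constraint 10: z - w = 1, and the others follow.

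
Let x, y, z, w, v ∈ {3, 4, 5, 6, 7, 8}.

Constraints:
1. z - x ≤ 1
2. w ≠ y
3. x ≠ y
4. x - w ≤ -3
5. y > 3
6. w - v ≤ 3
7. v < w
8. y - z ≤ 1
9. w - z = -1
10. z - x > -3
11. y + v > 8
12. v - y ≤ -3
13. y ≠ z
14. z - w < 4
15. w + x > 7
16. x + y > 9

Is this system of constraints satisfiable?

Unsatisfiable

Constraints 1, 4, 6, 8, and 12 give y − v ≥ 3, v − w ≥ -3, w − x ≥ 3, x − z ≥ -1, z − y ≥ -1.
Adding all 5 inequalities: the left sides telescope to 0, and the right sides sum to 3 + (-3) + 3 + (-1) + (-1) = 1. So 0 ≥ 1, which is false.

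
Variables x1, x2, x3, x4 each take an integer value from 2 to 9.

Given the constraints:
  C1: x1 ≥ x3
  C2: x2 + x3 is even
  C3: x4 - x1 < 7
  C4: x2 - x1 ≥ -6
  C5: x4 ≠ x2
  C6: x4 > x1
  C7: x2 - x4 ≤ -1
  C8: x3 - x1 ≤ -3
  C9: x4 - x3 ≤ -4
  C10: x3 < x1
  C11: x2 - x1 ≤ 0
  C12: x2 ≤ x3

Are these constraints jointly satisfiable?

Constraints 4, 7, 8, and 9 give x3 − x4 ≥ 4, x4 − x2 ≥ 1, x2 − x1 ≥ -6, x1 − x3 ≥ 3.
Adding all 4 inequalities: the left sides telescope to 0, and the right sides sum to 4 + 1 + (-6) + 3 = 2. So 0 ≥ 2, which is false.

Unsatisfiable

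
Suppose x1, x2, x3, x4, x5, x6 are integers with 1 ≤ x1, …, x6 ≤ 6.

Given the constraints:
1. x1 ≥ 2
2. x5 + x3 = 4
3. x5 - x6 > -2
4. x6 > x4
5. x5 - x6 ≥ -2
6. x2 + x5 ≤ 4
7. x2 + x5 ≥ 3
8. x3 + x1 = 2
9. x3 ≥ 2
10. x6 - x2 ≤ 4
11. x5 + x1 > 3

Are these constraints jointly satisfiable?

From constraint 9: x3 ≥ 2. From constraint 1: x1 ≥ 2. Hence x3 + x1 ≥ 4. But constraint 8 requires x3 + x1 = 2, and 2 < 4. Contradiction.

Unsatisfiable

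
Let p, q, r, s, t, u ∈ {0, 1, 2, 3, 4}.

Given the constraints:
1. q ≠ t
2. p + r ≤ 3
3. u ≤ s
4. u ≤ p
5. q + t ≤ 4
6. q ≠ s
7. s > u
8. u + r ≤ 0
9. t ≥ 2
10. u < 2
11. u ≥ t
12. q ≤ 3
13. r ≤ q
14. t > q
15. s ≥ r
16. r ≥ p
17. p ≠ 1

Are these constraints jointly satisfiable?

From constraints 9 and 11: u ≥ t and t ≥ 2, so u ≥ 2. From constraint 10: u ≤ 1. But 1 < 2, so no value of u works.

Unsatisfiable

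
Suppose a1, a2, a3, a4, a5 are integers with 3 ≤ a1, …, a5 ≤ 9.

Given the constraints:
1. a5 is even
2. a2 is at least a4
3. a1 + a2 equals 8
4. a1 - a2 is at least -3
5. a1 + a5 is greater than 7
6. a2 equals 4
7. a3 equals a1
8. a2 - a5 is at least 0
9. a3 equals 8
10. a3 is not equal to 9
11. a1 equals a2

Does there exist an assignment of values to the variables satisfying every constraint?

Constraint 9 fixes a3 = 8 and constraint 6 fixes a2 = 4. Constraints 7 and 11 give a3 = a1 = a2, so a3 = a2. But 8 ≠ 4 — contradiction.

Unsatisfiable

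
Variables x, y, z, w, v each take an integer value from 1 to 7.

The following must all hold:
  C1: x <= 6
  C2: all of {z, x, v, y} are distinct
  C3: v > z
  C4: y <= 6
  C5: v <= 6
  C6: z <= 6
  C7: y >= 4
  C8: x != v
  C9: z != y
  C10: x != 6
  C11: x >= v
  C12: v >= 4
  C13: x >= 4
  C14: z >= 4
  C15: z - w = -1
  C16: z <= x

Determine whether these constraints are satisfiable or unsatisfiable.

Constraints 1, 4, 5, 6, 7, 12, 13, and 14 confine each of z, x, v, y to the 3 values {4, …, 6}.
Constraint 2 requires all 4 of them to be distinct, but only 3 values are available — impossible by the pigeonhole principle.

Unsatisfiable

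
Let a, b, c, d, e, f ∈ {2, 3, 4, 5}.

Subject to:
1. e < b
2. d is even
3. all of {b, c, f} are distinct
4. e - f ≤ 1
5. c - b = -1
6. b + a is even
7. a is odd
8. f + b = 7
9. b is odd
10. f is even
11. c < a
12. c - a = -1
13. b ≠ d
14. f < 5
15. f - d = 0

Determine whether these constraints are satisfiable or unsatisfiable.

Satisfiable

Take a = 5, b = 5, c = 4, d = 2, e = 2, f = 2. Then constraint 4: e - f = 0; constraint 5: c - b = -1, and every other listed constraint is also met.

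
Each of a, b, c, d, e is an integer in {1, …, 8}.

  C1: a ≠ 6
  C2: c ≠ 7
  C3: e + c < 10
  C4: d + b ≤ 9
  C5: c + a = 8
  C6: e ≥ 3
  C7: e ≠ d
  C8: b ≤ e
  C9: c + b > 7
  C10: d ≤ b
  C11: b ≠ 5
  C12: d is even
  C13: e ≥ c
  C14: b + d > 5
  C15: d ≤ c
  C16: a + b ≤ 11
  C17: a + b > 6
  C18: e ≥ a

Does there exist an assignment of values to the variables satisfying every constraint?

Setting (a, b, c, d, e) = (4, 4, 4, 2, 5) satisfies everything: constraint 3: e + c = 9; constraint 4: d + b = 6; constraint 5: c + a = 8, and the others follow.

Satisfiable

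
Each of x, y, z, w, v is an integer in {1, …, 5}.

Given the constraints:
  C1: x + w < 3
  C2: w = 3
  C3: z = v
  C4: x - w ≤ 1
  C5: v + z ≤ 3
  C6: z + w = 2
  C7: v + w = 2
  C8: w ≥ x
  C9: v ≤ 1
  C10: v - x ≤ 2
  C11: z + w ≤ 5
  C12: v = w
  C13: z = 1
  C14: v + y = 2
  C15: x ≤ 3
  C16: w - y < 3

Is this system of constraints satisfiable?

Constraint 13 fixes z = 1 and constraint 2 fixes w = 3. Constraints 3 and 12 give z = v = w, so z = w. But 1 ≠ 3 — contradiction.

Unsatisfiable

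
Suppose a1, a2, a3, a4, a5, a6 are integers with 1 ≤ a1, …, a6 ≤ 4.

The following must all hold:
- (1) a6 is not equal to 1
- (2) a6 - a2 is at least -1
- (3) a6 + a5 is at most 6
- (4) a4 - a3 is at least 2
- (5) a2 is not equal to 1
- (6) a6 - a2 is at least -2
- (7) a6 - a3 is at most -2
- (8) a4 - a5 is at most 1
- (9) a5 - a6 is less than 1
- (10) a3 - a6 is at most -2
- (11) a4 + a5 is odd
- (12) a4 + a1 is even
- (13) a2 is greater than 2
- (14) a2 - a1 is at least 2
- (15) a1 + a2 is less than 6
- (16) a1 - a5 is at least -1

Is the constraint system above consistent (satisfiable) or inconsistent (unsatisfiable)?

Constraints 4, 6, 7, 8, 14, and 16 give a1 − a5 ≥ -1, a5 − a4 ≥ -1, a4 − a3 ≥ 2, a3 − a6 ≥ 2, a6 − a2 ≥ -2, a2 − a1 ≥ 2.
Adding all 6 inequalities: the left sides telescope to 0, and the right sides sum to (-1) + (-1) + 2 + 2 + (-2) + 2 = 2. So 0 ≥ 2, which is false.

Unsatisfiable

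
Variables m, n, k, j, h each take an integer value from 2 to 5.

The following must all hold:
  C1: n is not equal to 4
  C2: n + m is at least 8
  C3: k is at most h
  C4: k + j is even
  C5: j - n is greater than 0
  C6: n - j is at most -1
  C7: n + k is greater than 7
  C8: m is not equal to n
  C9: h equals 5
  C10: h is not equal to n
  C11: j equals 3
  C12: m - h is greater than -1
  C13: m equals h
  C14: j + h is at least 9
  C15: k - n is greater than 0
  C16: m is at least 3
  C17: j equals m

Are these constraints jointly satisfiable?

Constraint 11 fixes j = 3 and constraint 9 fixes h = 5. Constraints 13 and 17 give j = m = h, so j = h. But 3 ≠ 5 — contradiction.

Unsatisfiable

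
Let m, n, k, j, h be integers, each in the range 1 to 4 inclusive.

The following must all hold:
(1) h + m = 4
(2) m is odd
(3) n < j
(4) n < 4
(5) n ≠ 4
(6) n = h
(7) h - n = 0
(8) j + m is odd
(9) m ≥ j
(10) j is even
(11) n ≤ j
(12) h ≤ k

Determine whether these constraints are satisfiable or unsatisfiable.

Satisfiable

The assignment m = 3, n = 1, k = 2, j = 2, h = 1 works:
  constraint 1 holds since h + m = 4.
  constraint 7 holds since h - n = 0.
The rest check out directly.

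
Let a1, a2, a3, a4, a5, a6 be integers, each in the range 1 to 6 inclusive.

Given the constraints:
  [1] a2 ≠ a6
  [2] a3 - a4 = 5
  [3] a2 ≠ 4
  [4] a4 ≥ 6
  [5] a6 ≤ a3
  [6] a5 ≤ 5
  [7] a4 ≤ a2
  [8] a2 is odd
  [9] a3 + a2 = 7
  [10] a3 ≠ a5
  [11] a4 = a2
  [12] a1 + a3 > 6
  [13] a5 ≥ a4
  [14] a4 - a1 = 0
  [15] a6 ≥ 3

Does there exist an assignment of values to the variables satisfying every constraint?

From constraints 5 and 15: a3 ≥ a6 ≥ 3. From constraints 4 and 7: a2 ≥ a4 ≥ 6. Hence a3 + a2 ≥ 9. But constraint 9 requires a3 + a2 = 7, and 7 < 9. Contradiction.

Unsatisfiable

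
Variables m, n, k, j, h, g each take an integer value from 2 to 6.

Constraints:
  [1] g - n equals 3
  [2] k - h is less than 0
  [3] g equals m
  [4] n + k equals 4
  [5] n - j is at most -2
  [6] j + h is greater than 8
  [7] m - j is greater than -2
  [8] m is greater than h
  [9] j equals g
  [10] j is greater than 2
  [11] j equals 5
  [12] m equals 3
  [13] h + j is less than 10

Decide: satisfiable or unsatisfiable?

Constraint 11 fixes j = 5 and constraint 12 fixes m = 3. Constraints 3 and 9 give j = g = m, so j = m. But 5 ≠ 3 — contradiction.

Unsatisfiable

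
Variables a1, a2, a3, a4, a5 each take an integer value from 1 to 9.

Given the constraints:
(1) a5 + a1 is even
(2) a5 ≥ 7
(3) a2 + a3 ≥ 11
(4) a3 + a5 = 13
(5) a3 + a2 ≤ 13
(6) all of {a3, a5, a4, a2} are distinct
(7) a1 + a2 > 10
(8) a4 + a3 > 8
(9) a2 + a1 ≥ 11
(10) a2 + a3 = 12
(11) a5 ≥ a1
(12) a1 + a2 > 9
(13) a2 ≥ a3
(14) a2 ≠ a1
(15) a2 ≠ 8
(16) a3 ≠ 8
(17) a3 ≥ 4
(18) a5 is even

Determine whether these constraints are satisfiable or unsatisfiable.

Setting (a1, a2, a3, a4, a5) = (4, 7, 5, 4, 8) satisfies everything: constraint 3: a2 + a3 = 12; constraint 4: a3 + a5 = 13; constraint 5: a3 + a2 = 12, and the others follow.

Satisfiable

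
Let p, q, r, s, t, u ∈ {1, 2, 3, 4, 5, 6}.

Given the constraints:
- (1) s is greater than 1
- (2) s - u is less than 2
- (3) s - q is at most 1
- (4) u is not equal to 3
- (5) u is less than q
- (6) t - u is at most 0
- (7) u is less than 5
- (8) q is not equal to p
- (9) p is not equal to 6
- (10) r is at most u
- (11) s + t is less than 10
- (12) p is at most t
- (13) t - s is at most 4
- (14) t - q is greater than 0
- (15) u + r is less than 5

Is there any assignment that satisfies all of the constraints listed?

Constraints 5, 6, and 14 give u < q, q < t, t ≤ u. Chaining: u < q < t ≤ u, which forces u < u — impossible.

Unsatisfiable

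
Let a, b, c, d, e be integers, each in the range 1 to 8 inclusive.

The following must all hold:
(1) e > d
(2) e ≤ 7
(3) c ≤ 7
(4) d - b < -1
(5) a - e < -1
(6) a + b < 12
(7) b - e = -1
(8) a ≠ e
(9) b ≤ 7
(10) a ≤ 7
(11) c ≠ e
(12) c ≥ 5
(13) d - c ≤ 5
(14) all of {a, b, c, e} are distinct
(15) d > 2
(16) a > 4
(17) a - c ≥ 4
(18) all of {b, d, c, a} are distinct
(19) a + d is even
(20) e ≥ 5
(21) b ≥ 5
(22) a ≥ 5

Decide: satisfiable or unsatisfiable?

Constraints 2, 3, 9, 10, 12, 20, 21, and 22 confine each of a, b, c, e to the 3 values {5, …, 7}.
Constraint 14 requires all 4 of them to be distinct, but only 3 values are available — impossible by the pigeonhole principle.

Unsatisfiable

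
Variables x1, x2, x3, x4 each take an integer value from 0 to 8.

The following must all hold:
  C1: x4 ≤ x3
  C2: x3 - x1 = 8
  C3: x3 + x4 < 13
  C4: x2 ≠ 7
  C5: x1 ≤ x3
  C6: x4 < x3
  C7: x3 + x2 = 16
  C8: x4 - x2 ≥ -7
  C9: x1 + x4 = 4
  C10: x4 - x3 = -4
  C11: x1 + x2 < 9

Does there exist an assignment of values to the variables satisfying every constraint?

Satisfiable

Try x1 = 0, x2 = 8, x3 = 8, x4 = 4.
Check constraint 2: x3 - x1 = 8; constraint 3: x3 + x4 = 12; constraint 7: x3 + x2 = 16. The remaining constraints are straightforward to verify.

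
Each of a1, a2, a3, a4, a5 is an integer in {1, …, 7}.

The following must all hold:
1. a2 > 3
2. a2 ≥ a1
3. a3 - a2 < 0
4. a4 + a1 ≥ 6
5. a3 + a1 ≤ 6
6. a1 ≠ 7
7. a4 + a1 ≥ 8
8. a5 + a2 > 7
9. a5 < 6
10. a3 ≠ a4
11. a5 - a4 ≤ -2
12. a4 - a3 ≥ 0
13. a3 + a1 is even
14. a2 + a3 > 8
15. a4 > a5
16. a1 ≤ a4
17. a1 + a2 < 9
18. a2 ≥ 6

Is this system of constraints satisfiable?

The assignment a1 = 1, a2 = 6, a3 = 5, a4 = 7, a5 = 3 works:
  constraint 3 holds since a3 - a2 = -1.
  constraint 4 holds since a4 + a1 = 8.
The rest check out directly.

Satisfiable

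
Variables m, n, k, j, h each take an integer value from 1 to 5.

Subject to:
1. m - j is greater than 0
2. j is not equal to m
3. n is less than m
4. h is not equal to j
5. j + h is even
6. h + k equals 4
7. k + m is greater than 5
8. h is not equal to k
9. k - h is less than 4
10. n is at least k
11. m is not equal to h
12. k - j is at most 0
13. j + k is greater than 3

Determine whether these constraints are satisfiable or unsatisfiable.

Take m = 4, n = 3, k = 3, j = 3, h = 1. Then constraint 1: m - j = 1; constraint 6: h + k = 4; constraint 7: k + m = 7, and every other listed constraint is also met.

Satisfiable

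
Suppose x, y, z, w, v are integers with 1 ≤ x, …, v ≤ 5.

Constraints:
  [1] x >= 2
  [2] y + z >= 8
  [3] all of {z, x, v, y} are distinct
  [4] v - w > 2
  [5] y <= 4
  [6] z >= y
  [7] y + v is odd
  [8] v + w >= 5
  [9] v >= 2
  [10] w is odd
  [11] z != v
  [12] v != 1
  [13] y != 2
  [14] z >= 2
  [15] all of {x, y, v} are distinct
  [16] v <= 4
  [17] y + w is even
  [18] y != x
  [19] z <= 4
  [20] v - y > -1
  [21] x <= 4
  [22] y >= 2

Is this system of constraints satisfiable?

Constraints 1, 5, 9, 14, 16, 19, 21, and 22 confine each of z, x, v, y to the 3 values {2, …, 4}.
Constraint 3 requires all 4 of them to be distinct, but only 3 values are available — impossible by the pigeonhole principle.

Unsatisfiable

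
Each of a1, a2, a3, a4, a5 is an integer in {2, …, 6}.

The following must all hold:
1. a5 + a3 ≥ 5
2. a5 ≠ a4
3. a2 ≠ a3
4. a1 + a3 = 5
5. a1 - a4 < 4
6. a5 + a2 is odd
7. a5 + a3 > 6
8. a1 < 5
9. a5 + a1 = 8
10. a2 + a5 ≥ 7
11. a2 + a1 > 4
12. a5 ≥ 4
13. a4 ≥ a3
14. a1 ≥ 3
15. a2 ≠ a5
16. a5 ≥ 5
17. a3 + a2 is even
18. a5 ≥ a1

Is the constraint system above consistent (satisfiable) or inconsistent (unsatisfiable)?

Take a1 = 3, a2 = 4, a3 = 2, a4 = 2, a5 = 5. Then constraint 1: a5 + a3 = 7; constraint 4: a1 + a3 = 5; constraint 5: a1 - a4 = 1, and every other listed constraint is also met.

Satisfiable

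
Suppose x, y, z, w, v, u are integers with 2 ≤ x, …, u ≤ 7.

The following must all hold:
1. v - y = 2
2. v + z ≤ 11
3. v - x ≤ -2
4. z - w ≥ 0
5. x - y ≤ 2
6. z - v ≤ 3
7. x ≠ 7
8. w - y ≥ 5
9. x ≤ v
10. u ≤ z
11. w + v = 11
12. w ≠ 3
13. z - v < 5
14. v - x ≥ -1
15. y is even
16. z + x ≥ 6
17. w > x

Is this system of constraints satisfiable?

Constraints 3, 4, 5, 6, and 8 give y − x ≥ -2, x − v ≥ 2, v − z ≥ -3, z − w ≥ 0, w − y ≥ 5.
Adding all 5 inequalities: the left sides telescope to 0, and the right sides sum to (-2) + 2 + (-3) + 0 + 5 = 2. So 0 ≥ 2, which is false.

Unsatisfiable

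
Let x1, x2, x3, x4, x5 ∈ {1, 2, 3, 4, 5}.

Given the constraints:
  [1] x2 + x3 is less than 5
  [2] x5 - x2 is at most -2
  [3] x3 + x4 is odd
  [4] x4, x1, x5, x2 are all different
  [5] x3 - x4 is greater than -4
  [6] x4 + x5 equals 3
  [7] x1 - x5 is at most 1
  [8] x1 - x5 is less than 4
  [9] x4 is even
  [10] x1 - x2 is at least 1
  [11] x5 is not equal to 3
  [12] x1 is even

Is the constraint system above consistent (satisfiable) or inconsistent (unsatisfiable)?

Constraints 2, 7, and 10 give x2 − x5 ≥ 2, x5 − x1 ≥ -1, x1 − x2 ≥ 1.
Adding all 3 inequalities: the left sides telescope to 0, and the right sides sum to 2 + (-1) + 1 = 2. So 0 ≥ 2, which is false.

Unsatisfiable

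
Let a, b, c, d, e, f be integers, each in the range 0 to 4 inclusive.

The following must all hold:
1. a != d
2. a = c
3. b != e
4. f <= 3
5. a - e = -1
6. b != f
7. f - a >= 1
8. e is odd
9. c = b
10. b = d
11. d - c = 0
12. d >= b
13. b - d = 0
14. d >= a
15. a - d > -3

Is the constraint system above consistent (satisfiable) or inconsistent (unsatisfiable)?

From constraints 2, 9, and 10, a = c = b = d, so a = d. But constraint 1 says a ≠ d. Contradiction.

Unsatisfiable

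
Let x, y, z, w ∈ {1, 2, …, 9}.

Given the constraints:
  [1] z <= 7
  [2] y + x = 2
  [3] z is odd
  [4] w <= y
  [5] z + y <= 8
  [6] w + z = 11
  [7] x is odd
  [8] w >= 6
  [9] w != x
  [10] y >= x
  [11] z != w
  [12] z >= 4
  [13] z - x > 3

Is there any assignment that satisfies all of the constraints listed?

Unsatisfiable

From constraint 12: z ≥ 4. From constraints 4 and 8: y ≥ w ≥ 6. Hence z + y ≥ 10. But constraint 5 requires z + y ≤ 8, and 8 < 10. Contradiction.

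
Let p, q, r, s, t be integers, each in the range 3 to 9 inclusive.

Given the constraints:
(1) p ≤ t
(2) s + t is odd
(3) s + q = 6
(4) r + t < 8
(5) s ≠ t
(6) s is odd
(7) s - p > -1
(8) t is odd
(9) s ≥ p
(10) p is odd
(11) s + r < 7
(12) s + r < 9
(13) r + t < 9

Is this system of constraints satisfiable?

Constraint 6 makes s odd and constraint 8 makes t odd, so s + t must be even. Constraint 2 says s + t is odd — contradiction.

Unsatisfiable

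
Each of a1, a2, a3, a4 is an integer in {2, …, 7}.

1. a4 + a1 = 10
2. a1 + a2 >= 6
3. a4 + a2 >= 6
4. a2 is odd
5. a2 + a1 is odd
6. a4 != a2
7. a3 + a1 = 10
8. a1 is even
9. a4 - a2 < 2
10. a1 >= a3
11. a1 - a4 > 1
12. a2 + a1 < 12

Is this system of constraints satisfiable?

The assignment a1 = 6, a2 = 3, a3 = 4, a4 = 4 works:
  constraint 1 holds since a4 + a1 = 10.
  constraint 2 holds since a1 + a2 = 9.
The rest check out directly.

Satisfiable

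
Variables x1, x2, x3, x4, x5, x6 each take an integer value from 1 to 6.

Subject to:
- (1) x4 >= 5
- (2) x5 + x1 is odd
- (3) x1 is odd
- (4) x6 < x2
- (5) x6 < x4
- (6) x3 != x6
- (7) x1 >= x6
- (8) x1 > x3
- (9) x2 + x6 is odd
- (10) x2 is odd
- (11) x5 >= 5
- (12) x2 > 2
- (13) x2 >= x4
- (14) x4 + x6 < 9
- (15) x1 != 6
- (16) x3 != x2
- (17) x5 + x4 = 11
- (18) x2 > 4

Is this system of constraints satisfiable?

Try x1 = 5, x2 = 5, x3 = 4, x4 = 5, x5 = 6, x6 = 2.
Check constraint 14: x4 + x6 = 7; constraint 17: x5 + x4 = 11. The remaining constraints are straightforward to verify.

Satisfiable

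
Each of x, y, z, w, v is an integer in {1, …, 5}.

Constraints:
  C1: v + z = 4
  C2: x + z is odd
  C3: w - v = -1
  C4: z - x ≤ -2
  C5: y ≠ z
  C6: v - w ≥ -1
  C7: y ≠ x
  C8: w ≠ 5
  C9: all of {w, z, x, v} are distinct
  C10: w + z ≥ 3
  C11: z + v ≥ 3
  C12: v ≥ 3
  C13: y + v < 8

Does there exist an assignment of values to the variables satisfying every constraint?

Try x = 4, y = 2, z = 1, w = 2, v = 3.
Check constraint 1: v + z = 4; constraint 3: w - v = -1; constraint 4: z - x = -3. The remaining constraints are straightforward to verify.

Satisfiable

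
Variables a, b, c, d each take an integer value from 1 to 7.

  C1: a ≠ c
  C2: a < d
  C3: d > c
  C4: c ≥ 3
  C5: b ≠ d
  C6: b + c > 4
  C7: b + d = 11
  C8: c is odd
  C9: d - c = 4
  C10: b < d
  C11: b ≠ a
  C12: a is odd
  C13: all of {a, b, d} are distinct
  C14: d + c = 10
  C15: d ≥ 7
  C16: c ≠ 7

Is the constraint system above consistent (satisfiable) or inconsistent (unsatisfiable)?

Setting (a, b, c, d) = (5, 4, 3, 7) satisfies everything: constraint 6: b + c = 7; constraint 7: b + d = 11, and the others follow.

Satisfiable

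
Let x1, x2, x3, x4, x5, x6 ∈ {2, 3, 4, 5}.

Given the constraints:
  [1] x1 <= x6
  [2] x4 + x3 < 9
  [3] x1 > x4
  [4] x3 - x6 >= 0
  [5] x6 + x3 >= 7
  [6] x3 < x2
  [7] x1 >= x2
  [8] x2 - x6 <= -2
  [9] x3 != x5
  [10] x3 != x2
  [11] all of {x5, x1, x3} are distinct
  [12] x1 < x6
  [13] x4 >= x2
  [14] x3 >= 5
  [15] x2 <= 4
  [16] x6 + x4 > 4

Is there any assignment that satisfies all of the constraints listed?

Unsatisfiable

Constraints 3, 4, 6, 12, and 13 give x1 < x6, x6 ≤ x3, x3 < x2, x2 ≤ x4, x4 < x1. Chaining: x1 < x6 ≤ x3 < x2 ≤ x4 < x1, which forces x1 < x1 — impossible.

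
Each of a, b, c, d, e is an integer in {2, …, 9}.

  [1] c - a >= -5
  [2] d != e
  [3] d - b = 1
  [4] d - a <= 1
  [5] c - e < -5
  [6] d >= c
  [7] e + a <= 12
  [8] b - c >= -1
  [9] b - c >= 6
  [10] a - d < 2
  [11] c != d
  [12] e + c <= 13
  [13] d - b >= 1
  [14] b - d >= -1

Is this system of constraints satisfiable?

Unsatisfiable

Constraints 1, 4, 9, and 13 give d − b ≥ 1, b − c ≥ 6, c − a ≥ -5, a − d ≥ -1.
Adding all 4 inequalities: the left sides telescope to 0, and the right sides sum to 1 + 6 + (-5) + (-1) = 1. So 0 ≥ 1, which is false.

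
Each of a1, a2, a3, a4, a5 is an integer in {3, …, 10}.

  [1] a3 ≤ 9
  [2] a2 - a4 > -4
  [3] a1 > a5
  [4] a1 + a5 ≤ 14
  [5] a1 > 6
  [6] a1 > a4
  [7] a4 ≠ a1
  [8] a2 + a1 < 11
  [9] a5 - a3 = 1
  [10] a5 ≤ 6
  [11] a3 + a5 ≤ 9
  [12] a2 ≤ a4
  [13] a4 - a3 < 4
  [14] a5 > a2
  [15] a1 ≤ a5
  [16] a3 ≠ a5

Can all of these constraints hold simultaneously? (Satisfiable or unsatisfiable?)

From constraint 5: a1 ≥ 7. From constraints 10 and 15: a1 ≤ a5 and a5 ≤ 6, so a1 ≤ 6. But 6 < 7, so no value of a1 works.

Unsatisfiable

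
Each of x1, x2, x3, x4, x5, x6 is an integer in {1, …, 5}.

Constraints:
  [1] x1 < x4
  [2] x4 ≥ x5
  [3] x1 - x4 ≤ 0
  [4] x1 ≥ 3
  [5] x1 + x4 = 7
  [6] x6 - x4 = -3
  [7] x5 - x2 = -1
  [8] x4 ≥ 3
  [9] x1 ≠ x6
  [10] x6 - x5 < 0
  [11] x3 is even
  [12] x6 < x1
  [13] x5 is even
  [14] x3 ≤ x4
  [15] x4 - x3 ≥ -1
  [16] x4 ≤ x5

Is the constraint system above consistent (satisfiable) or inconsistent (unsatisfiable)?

Satisfiable

The assignment x1 = 3, x2 = 5, x3 = 4, x4 = 4, x5 = 4, x6 = 1 works:
  constraint 3 holds since x1 - x4 = -1.
  constraint 5 holds since x1 + x4 = 7.
  constraint 6 holds since x6 - x4 = -3.
The rest check out directly.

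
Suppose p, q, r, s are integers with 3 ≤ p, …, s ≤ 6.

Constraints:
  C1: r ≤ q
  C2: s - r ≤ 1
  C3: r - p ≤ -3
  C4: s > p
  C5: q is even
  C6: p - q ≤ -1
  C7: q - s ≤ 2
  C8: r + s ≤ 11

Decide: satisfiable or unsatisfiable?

Constraints 2, 3, 6, and 7 give r − s ≥ -1, s − q ≥ -2, q − p ≥ 1, p − r ≥ 3.
Adding all 4 inequalities: the left sides telescope to 0, and the right sides sum to (-1) + (-2) + 1 + 3 = 1. So 0 ≥ 1, which is false.

Unsatisfiable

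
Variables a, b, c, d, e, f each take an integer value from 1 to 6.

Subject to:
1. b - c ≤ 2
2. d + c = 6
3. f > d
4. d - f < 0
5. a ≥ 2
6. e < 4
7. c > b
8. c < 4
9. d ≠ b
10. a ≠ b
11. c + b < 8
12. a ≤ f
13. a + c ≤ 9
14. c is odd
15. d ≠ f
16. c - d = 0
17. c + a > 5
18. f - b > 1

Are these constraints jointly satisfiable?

The assignment a = 4, b = 2, c = 3, d = 3, e = 2, f = 6 works:
  constraint 1 holds since b - c = -1.
  constraint 2 holds since d + c = 6.
The rest check out directly.

Satisfiable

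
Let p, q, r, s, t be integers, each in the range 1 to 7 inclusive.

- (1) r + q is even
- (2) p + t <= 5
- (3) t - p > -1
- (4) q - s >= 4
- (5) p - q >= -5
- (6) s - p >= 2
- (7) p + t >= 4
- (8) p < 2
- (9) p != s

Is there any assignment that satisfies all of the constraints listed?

Unsatisfiable

Constraints 4, 5, and 6 give s − p ≥ 2, p − q ≥ -5, q − s ≥ 4.
Adding all 3 inequalities: the left sides telescope to 0, and the right sides sum to 2 + (-5) + 4 = 1. So 0 ≥ 1, which is false.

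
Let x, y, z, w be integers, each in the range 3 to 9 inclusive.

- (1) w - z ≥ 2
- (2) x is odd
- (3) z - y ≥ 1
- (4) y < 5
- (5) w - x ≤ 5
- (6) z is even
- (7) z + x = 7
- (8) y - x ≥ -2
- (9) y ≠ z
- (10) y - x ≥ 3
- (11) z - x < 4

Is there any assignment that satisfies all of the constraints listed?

Constraints 1, 3, 5, and 10 give y − x ≥ 3, x − w ≥ -5, w − z ≥ 2, z − y ≥ 1.
Adding all 4 inequalities: the left sides telescope to 0, and the right sides sum to 3 + (-5) + 2 + 1 = 1. So 0 ≥ 1, which is false.

Unsatisfiable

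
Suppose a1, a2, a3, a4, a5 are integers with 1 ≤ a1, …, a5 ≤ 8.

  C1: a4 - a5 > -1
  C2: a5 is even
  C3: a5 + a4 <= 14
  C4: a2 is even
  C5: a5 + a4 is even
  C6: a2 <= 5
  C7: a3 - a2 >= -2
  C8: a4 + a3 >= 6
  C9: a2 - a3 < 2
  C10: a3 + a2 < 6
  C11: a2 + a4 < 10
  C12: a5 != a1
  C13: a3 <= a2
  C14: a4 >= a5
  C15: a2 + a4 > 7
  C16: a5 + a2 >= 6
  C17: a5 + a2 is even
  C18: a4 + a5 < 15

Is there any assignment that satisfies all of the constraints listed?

Setting (a1, a2, a3, a4, a5) = (2, 2, 1, 6, 6) satisfies everything: constraint 1: a4 - a5 = 0; constraint 3: a5 + a4 = 12, and the others follow.

Satisfiable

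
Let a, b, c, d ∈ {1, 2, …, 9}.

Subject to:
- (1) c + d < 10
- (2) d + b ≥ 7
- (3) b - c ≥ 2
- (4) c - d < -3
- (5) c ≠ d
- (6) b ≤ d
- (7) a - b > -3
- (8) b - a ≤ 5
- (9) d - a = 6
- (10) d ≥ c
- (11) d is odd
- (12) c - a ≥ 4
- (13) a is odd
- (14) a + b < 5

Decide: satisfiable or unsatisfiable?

Unsatisfiable

Constraints 3, 8, and 12 give a − b ≥ -5, b − c ≥ 2, c − a ≥ 4.
Adding all 3 inequalities: the left sides telescope to 0, and the right sides sum to (-5) + 2 + 4 = 1. So 0 ≥ 1, which is false.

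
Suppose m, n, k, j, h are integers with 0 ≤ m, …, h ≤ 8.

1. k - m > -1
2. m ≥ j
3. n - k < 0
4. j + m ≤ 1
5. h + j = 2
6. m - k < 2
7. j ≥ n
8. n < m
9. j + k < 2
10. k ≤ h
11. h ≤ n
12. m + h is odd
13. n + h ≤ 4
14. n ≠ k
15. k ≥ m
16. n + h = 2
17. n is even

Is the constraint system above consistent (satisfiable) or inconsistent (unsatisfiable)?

Unsatisfiable

Constraints 8, 10, 11, and 15 give k ≤ h, h ≤ n, n < m, m ≤ k. Chaining: k ≤ h ≤ n < m ≤ k, which forces k < k — impossible.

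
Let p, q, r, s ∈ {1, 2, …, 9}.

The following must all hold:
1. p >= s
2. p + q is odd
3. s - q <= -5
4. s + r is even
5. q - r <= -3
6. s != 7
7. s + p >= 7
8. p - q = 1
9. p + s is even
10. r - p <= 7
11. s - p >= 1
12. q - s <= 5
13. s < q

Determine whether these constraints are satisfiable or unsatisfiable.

Unsatisfiable

Constraints 3, 5, 10, and 11 give p − r ≥ -7, r − q ≥ 3, q − s ≥ 5, s − p ≥ 1.
Adding all 4 inequalities: the left sides telescope to 0, and the right sides sum to (-7) + 3 + 5 + 1 = 2. So 0 ≥ 2, which is false.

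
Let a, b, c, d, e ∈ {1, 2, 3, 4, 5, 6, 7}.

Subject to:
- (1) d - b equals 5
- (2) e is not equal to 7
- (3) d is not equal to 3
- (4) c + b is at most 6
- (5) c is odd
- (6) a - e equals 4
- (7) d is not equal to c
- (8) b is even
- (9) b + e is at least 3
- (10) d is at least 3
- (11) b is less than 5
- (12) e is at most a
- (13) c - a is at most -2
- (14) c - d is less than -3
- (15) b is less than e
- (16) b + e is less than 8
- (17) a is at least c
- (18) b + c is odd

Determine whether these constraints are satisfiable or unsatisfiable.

Setting (a, b, c, d, e) = (7, 2, 3, 7, 3) satisfies everything: constraint 1: d - b = 5; constraint 4: c + b = 5; constraint 6: a - e = 4, and the others follow.

Satisfiable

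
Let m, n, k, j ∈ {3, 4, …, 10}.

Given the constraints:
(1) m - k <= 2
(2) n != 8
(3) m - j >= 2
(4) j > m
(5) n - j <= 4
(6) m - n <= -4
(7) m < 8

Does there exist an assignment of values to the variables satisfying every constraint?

Constraints 3, 5, and 6 give j − n ≥ -4, n − m ≥ 4, m − j ≥ 2.
Adding all 3 inequalities: the left sides telescope to 0, and the right sides sum to (-4) + 4 + 2 = 2. So 0 ≥ 2, which is false.

Unsatisfiable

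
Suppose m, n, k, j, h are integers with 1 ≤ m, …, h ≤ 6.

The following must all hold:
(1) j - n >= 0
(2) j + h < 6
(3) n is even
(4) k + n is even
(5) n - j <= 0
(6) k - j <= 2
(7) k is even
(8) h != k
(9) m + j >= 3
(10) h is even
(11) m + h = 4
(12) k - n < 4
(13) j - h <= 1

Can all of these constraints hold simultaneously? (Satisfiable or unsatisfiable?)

Try m = 2, n = 2, k = 4, j = 2, h = 2.
Check constraint 1: j - n = 0; constraint 2: j + h = 4; constraint 5: n - j = 0. The remaining constraints are straightforward to verify.

Satisfiable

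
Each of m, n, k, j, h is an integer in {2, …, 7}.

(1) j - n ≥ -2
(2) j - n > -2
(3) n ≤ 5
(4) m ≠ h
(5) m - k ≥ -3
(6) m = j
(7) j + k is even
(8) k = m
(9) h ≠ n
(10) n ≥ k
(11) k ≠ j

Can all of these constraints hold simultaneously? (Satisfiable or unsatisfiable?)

Unsatisfiable

From constraints 6 and 8, k = m = j, so k = j. But constraint 11 says k ≠ j. Contradiction.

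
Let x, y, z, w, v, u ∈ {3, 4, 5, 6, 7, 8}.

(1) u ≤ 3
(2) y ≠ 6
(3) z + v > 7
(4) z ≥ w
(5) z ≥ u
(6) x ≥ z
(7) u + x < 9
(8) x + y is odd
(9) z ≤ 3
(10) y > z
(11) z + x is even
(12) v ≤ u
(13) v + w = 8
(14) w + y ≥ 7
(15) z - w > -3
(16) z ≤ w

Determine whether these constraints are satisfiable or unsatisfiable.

From constraints 1 and 12: v ≤ u ≤ 3. From constraints 4 and 9: w ≤ z ≤ 3. Hence v + w ≤ 6. But constraint 13 requires v + w = 8, and 8 > 6. Contradiction.

Unsatisfiable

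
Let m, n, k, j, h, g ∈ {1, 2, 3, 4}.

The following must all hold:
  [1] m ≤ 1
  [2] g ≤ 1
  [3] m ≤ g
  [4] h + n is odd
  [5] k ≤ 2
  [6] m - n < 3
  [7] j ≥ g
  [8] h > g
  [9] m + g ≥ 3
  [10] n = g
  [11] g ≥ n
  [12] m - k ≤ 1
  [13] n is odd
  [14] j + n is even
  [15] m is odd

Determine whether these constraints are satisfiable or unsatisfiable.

From constraint 1: m ≤ 1. From constraint 2: g ≤ 1. Hence m + g ≤ 2. But constraint 9 requires m + g ≥ 3, and 3 > 2. Contradiction.

Unsatisfiable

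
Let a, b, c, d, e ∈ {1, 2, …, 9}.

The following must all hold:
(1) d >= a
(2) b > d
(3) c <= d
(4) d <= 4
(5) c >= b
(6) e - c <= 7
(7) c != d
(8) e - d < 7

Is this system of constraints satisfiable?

Constraints 2, 3, and 5 give b ≤ c, c ≤ d, d < b. Chaining: b ≤ c ≤ d < b, which forces b < b — impossible.

Unsatisfiable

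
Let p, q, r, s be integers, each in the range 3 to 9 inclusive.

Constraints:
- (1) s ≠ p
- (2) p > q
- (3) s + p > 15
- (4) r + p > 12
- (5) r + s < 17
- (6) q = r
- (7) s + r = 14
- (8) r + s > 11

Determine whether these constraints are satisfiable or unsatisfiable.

Satisfiable

Setting (p, q, r, s) = (8, 5, 5, 9) satisfies everything: constraint 3: s + p = 17; constraint 4: r + p = 13, and the others follow.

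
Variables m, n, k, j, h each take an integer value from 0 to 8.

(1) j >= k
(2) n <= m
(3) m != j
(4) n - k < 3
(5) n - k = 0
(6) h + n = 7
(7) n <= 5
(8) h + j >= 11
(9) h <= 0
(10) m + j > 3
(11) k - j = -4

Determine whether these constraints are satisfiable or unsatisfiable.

From constraint 9: h ≤ 0. From constraint 7: n ≤ 5. Hence h + n ≤ 5. But constraint 6 requires h + n = 7, and 7 > 5. Contradiction.

Unsatisfiable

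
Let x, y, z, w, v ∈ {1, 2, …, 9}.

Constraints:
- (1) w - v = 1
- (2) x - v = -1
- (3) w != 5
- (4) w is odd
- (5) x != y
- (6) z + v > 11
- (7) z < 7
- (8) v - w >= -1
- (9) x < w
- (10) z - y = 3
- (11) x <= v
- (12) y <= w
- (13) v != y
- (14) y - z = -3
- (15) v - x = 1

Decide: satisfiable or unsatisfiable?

One satisfying assignment is x = 7, y = 1, z = 4, w = 9, v = 8.
For the less obvious constraints — constraint 1: w - v = 1; constraint 2: x - v = -1 — and the others hold by inspection.

Satisfiable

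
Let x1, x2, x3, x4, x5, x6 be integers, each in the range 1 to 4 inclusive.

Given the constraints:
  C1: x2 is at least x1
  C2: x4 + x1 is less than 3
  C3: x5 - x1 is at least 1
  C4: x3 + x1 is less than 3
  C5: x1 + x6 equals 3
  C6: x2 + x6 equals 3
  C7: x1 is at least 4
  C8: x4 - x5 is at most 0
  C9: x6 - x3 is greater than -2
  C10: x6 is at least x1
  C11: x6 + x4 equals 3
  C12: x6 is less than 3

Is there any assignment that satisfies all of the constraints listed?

From constraints 7 and 10: x6 ≥ x1 and x1 ≥ 4, so x6 ≥ 4. From constraint 12: x6 ≤ 2. But 2 < 4, so no value of x6 works.

Unsatisfiable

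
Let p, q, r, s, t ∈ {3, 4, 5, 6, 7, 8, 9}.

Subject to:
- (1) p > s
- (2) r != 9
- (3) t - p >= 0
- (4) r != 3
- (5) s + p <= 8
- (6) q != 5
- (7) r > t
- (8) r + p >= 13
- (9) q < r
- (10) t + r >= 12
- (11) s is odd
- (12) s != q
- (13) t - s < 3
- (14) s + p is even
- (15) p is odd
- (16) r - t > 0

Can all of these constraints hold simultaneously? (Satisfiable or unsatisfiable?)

Try p = 5, q = 6, r = 8, s = 3, t = 5.
Check constraint 3: t - p = 0; constraint 5: s + p = 8. The remaining constraints are straightforward to verify.

Satisfiable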